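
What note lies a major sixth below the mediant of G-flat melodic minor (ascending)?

The mediant of Gb melodic minor (ascending) is Bbb.
A major sixth (9 semitones) below Bbb lands on the letter D, giving Dbb.

Dbb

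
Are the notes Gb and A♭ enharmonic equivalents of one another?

Gb is pitch class 6; Ab is pitch class 8.
The pitch classes differ (6 vs. 8), so they are not enharmonic equivalents.

No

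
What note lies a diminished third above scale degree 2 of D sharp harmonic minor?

G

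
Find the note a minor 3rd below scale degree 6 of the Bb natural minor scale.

Scale degree 6 of Bb natural minor is Gb.
A minor third (3 semitones) below Gb lands on the letter E, giving Eb.

Eb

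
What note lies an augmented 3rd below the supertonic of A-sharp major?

G

The supertonic of A# major is B#.
An augmented third (5 semitones) below B# lands on the letter G, giving G.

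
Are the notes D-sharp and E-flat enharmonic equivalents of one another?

D# is pitch class 3; Eb is pitch class 3.
All spellings map to pitch class 3, so they are enharmonically equivalent.

Yes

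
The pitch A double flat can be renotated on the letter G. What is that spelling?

Abb is pitch class 7. The letter G alone is pitch class 7.
Pitch class 7 on G needs no accidental: G.

G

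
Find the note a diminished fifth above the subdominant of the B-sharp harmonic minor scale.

The subdominant of B# harmonic minor is E#.
A diminished fifth (6 semitones) above E# lands on the letter B, giving B.

B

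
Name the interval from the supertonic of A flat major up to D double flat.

The supertonic of Ab major is Bb.
Bb up to Dbb: letters B→D make it a third; 2 semitones makes it diminished.

diminished third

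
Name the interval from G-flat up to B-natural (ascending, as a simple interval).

augmented third

Counting letters G–A–B gives a third.
Gb→B = 5 semitones, 1 wider than the major third (4), so augmented.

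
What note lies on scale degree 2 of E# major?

The E# major scale runs E# F## G## A# B# C## D##.
Degree 2 is F##.

F##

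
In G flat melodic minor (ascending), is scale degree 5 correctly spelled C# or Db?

Db

Each scale degree takes a distinct letter name. Degree 5 of a scale on G must use the letter D.
Db and C# are enharmonically the same pitch, but only Db uses the letter D, so it is the correct spelling here.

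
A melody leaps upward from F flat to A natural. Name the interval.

Counting letters F–G–A gives a third.
Fb→A = 5 semitones, 1 wider than the major third (4), so augmented.

augmented third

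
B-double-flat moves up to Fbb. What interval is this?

Counting letters B–C–D–E–F gives a fifth.
Bbb→Fbb = 6 semitones, 1 narrower than the perfect fifth (7), so diminished.

diminished fifth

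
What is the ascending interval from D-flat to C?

The letter names run D→C, a span of 6 letter steps, so the interval is some kind of seventh.
Db to C is 11 semitones. A major seventh is 11, so 11 makes it major.

major seventh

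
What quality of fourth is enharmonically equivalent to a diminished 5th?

A diminished fifth spans 6 semitones.
A fourth spanning 6 semitones is augmented (the perfect fourth is 5).

augmented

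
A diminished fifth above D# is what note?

A fifth above D lands on the letter A.
A diminished fifth spans 6 semitones, so D# moves to pitch class 9. On the letter A that is A.

A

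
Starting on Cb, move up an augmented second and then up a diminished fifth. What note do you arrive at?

Ab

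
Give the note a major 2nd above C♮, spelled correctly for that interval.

A second above C lands on the letter D.
A major second spans 2 semitones, so C moves to pitch class 2. On the letter D that is D.

D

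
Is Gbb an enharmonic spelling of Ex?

No

Gbb is pitch class 5; E## is pitch class 6.
The pitch classes differ (5 vs. 6), so they are not enharmonic equivalents.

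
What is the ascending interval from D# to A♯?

The letter names run D→A, a span of 4 letter steps, so the interval is some kind of fifth.
D# to A# is 7 semitones. A perfect fifth is 7, so 7 makes it perfect.

perfect fifth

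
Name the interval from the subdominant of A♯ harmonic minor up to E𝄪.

augmented second

The subdominant of A# harmonic minor is D#.
D# up to E##: letters D→E make it a second; 3 semitones makes it augmented.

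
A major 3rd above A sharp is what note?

C##

A third above A lands on the letter C.
A major third spans 4 semitones, so A# moves to pitch class 2. On the letter C that is C##.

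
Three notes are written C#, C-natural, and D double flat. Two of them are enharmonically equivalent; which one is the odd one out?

C#

In 12-tone equal temperament, enharmonic equivalents share a pitch class. C# is pitch class 1; C is pitch class 0; Dbb is pitch class 0.
C and Dbb share pitch class 0, while C# is pitch class 1.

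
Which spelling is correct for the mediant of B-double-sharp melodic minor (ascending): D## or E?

D##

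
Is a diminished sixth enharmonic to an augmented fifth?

A diminished sixth spans 7 semitones; an augmented fifth spans 8.
The spans differ, so they are not enharmonic equivalents.

No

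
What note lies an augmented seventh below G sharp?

Ab

G down a major seventh is Ab, so the target letter is A.
From G#, an augmented seventh is 12 semitones down: Ab.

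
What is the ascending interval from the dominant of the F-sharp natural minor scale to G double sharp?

augmented fifth

The dominant of F# natural minor is C#.
C# up to G##: letters C→G make it a fifth; 8 semitones makes it augmented.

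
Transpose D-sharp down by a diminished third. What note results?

A third below D lands on the letter B.
A diminished third spans 2 semitones, so D# moves to pitch class 1. On the letter B that is B##.

B##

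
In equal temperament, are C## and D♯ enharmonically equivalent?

Two spellings are enharmonically equivalent only if they share a pitch class.
Here C## → 2, D# → 3; 2 ≠ 3, so they are not.

No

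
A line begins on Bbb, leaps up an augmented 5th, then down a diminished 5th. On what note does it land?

B

An augmented fifth up from Bbb is F (letter F, 8 semitones up).
A diminished fifth down from F is B (letter B, 6 semitones down).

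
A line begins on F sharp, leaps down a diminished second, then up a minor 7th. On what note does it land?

A diminished second down from F# is E## (letter E, 0 semitones down).
A minor seventh up from E## is D## (letter D, 10 semitones up).

D##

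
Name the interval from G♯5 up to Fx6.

The letter names run G→F, a span of 6 letter steps, so the interval is some kind of seventh.
G# to F## is 11 semitones. A major seventh is 11, so 11 makes it major.

major seventh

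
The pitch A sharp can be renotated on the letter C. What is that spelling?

Cbb

A# is pitch class 10. The letter C alone is pitch class 0.
To reach pitch class 10 from C requires an offset of -2 semitones, i.e. double flat: Cbb.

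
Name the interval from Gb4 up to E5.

augmented sixth

The letter names run G→E, a span of 5 letter steps, so the interval is some kind of sixth.
Gb to E is 10 semitones. A major sixth is 9, so 10 makes it augmented.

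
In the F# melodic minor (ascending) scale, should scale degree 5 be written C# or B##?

C#

Each scale degree takes a distinct letter name. Degree 5 of a scale on F must use the letter C.
C# and B## are enharmonically the same pitch, but only C# uses the letter C, so it is the correct spelling here.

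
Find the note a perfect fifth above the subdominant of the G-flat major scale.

Gb

The subdominant of Gb major is Cb.
A perfect fifth (7 semitones) above Cb lands on the letter G, giving Gb.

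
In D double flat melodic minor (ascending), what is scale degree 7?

Cb

The Dbb melodic minor (ascending) scale runs Dbb Ebb Fbb Gbb Abb Bbb Cb.
Degree 7 is Cb.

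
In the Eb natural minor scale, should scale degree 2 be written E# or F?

Each scale degree takes a distinct letter name. Degree 2 of a scale on E must use the letter F.
F and E# are enharmonically the same pitch, but only F uses the letter F, so it is the correct spelling here.

F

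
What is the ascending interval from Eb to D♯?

augmented seventh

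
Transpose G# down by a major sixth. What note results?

B

A sixth below G lands on the letter B.
A major sixth spans 9 semitones, so G# moves to pitch class 11. On the letter B that is B.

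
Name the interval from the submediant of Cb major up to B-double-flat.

The submediant of Cb major is Ab.
Ab up to Bbb: letters A→B make it a second; 1 semitone makes it minor.

minor second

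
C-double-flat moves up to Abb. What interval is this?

major sixth

Counting letters C–D–E–F–G–A gives a sixth.
Cbb→Abb = 9 semitones, exactly the major sixth.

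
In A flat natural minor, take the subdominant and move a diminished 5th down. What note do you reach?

The subdominant of Ab natural minor is Db.
A diminished fifth (6 semitones) below Db lands on the letter G, giving G.

G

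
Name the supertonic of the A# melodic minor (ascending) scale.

Degree 2 takes the letter 1 step above A, which is B.
In melodic minor (ascending), degree 2 sits 2 semitones above the tonic. A# + 2 semitones is pitch class 0, spelled on B as B#.

B#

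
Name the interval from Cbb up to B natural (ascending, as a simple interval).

Counting letters C–D–E–F–G–A–B gives a seventh.
Cbb→B = 13 semitones, 2 wider than the major seventh (11), so doubly augmented.

doubly augmented seventh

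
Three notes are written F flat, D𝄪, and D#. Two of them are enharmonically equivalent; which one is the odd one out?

D#

In 12-tone equal temperament, enharmonic equivalents share a pitch class. Fb is pitch class 4; D## is pitch class 4; D# is pitch class 3.
Fb and D## share pitch class 4, while D# is pitch class 3.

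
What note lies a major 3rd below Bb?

Gb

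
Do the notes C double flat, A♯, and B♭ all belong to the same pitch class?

Cbb is pitch class 10; A# is pitch class 10; Bb is pitch class 10.
All spellings map to pitch class 10, so they are enharmonically equivalent.

Yes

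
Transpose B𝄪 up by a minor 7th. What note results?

A##

B up a major seventh is A#, so the target letter is A.
From B##, a minor seventh is 10 semitones up: A##.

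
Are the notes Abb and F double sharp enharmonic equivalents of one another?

Abb = pitch class 7 and F## = pitch class 7 — the same pitch class, so they are enharmonic equivalents.

Yes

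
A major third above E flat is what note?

G

E up a major third is G#, so the target letter is G.
From Eb, a major third is 4 semitones up: G.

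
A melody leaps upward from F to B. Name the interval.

Counting letters F–G–A–B gives a fourth.
F→B = 6 semitones, 1 wider than the perfect fourth (5), so augmented.

augmented fourth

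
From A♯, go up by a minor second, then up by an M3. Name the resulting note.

D#

A minor second up from A# is B (letter B, 1 semitone up).
A major third up from B is D# (letter D, 4 semitones up).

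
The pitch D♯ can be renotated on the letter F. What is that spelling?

Fbb

D# is pitch class 3. The letter F alone is pitch class 5.
To reach pitch class 3 from F requires an offset of -2 semitones, i.e. double flat: Fbb.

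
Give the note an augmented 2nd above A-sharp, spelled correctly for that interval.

A second above A lands on the letter B.
An augmented second spans 3 semitones, so A# moves to pitch class 1. On the letter B that is B##.

B##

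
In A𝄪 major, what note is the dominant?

E##

Degree 5 takes the letter 4 steps above A, which is E.
In major, degree 5 sits 7 semitones above the tonic. A## + 7 semitones is pitch class 6, spelled on E as E##.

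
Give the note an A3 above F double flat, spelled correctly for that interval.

Ab

A third above F lands on the letter A.
An augmented third spans 5 semitones, so Fbb moves to pitch class 8. On the letter A that is Ab.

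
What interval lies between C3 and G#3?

The letter names run C→G, a span of 4 letter steps, so the interval is some kind of fifth.
C to G# is 8 semitones. A perfect fifth is 7, so 8 makes it augmented.

augmented fifth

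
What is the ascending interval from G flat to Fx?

doubly augmented seventh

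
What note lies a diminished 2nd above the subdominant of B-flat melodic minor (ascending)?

Fbb

The subdominant of Bb melodic minor (ascending) is Eb.
A diminished second (0 semitones) above Eb lands on the letter F, giving Fbb.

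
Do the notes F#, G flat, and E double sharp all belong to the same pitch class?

F# is pitch class 6; Gb is pitch class 6; E## is pitch class 6.
All spellings map to pitch class 6, so they are enharmonically equivalent.

Yes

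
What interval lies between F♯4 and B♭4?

diminished fourth

The letter names run F→B, a span of 3 letter steps, so the interval is some kind of fourth.
F# to Bb is 4 semitones. A perfect fourth is 5, so 4 makes it diminished.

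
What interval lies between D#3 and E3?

Counting letters D–E gives a second.
D#→E = 1 semitone, 1 narrower than the major second (2), so minor.

minor second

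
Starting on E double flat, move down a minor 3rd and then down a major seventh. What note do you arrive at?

A minor third down from Ebb is Cb (letter C, 3 semitones down).
A major seventh down from Cb is Dbb (letter D, 11 semitones down).

Dbb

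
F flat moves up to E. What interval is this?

augmented seventh

Counting letters F–G–A–B–C–D–E gives a seventh.
Fb→E = 12 semitones, 1 wider than the major seventh (11), so augmented.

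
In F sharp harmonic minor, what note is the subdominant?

B

Degree 4 takes the letter 3 steps above F, which is B.
In harmonic minor, degree 4 sits 5 semitones above the tonic. F# + 5 semitones is pitch class 11, spelled on B as B.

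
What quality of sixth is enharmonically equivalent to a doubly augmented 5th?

major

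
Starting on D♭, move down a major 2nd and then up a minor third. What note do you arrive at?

Ebb

A major second down from Db is Cb (letter C, 2 semitones down).
A minor third up from Cb is Ebb (letter E, 3 semitones up).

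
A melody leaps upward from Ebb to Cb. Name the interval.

Counting letters E–F–G–A–B–C gives a sixth.
Ebb→Cb = 9 semitones, exactly the major sixth.

major sixth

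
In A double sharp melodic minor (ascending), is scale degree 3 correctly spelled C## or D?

C##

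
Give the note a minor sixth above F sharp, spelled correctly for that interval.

F up a major sixth is D, so the target letter is D.
From F#, a minor sixth is 8 semitones up: D.

D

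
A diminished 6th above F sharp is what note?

Db

A sixth above F lands on the letter D.
A diminished sixth spans 7 semitones, so F# moves to pitch class 1. On the letter D that is Db.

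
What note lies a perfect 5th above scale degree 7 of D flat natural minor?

Scale degree 7 of Db natural minor is Cb.
A perfect fifth (7 semitones) above Cb lands on the letter G, giving Gb.

Gb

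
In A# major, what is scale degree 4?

The A# major scale runs A# B# C## D# E# F## G##.
Degree 4 is D#.

D#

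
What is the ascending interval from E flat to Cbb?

The letter names run E→C, a span of 5 letter steps, so the interval is some kind of sixth.
Eb to Cbb is 7 semitones. A major sixth is 9, so 7 makes it diminished.

diminished sixth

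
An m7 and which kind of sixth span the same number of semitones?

augmented

A minor seventh spans 10 semitones.
A sixth spanning 10 semitones is augmented (the major sixth is 9).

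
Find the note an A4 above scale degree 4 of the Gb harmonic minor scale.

F

Scale degree 4 of Gb harmonic minor is Cb.
An augmented fourth (6 semitones) above Cb lands on the letter F, giving F.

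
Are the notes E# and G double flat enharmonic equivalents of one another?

E# = pitch class 5 and Gbb = pitch class 5 — the same pitch class, so they are enharmonic equivalents.

Yes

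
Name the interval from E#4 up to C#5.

The letter names run E→C, a span of 5 letter steps, so the interval is some kind of sixth.
E# to C# is 8 semitones. A major sixth is 9, so 8 makes it minor.

minor sixth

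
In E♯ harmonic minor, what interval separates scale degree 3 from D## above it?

Scale degree 3 of E# harmonic minor is G#.
G# up to D##: letters G→D make it a fifth; 8 semitones makes it augmented.

augmented fifth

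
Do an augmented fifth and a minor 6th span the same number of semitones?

An augmented fifth spans 8 semitones; a minor sixth spans 8.
They are enharmonically equivalent.

Yes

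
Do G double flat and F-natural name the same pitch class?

Yes

Gbb = pitch class 5 and F = pitch class 5 — the same pitch class, so they are enharmonic equivalents.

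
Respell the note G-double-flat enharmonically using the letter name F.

Gbb is pitch class 5. The letter F alone is pitch class 5.
Pitch class 5 on F needs no accidental: F.

F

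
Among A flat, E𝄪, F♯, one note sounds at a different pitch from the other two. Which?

Ab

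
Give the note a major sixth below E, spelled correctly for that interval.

A sixth below E lands on the letter G.
A major sixth spans 9 semitones, so E moves to pitch class 7. On the letter G that is G.

G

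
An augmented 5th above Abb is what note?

Eb

A up a perfect fifth is E, so the target letter is E.
From Abb, an augmented fifth is 8 semitones up: Eb.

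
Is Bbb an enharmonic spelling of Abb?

Two spellings are enharmonically equivalent only if they share a pitch class.
Here Bbb → 9, Abb → 7; 7 ≠ 9, so they are not.

No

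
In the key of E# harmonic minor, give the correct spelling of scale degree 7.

D##

The E# harmonic minor scale runs E# F## G# A# B# C# D##.
Degree 7 is D##.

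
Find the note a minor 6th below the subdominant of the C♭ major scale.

The subdominant of Cb major is Fb.
A minor sixth (8 semitones) below Fb lands on the letter A, giving Ab.

Ab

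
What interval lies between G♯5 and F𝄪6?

Counting letters G–A–B–C–D–E–F gives a seventh.
G#→F## = 11 semitones, exactly the major seventh.

major seventh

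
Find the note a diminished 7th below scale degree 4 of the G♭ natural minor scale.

D

Scale degree 4 of Gb natural minor is Cb.
A diminished seventh (9 semitones) below Cb lands on the letter D, giving D.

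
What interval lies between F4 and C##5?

doubly augmented fifth

Counting letters F–G–A–B–C gives a fifth.
F→C## = 9 semitones, 2 wider than the perfect fifth (7), so doubly augmented.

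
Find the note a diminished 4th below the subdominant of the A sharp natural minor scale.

A##

The subdominant of A# natural minor is D#.
A diminished fourth (4 semitones) below D# lands on the letter A, giving A##.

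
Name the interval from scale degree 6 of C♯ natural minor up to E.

Scale degree 6 of C# natural minor is A.
A up to E: letters A→E make it a fifth; 7 semitones makes it perfect.

perfect fifth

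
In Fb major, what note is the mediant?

The Fb major scale runs Fb Gb Ab Bbb Cb Db Eb.
Degree 3 is Ab.

Ab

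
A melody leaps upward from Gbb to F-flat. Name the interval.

major seventh

Counting letters G–A–B–C–D–E–F gives a seventh.
Gbb→Fb = 11 semitones, exactly the major seventh.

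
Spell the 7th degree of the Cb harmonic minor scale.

Bb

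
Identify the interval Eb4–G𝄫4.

diminished third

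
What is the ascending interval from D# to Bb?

The letter names run D→B, a span of 5 letter steps, so the interval is some kind of sixth.
D# to Bb is 7 semitones. A major sixth is 9, so 7 makes it diminished.

diminished sixth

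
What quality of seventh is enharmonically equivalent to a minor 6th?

doubly diminished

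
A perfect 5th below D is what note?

D down a perfect fifth is G, so the target letter is G.
From D, a perfect fifth is 7 semitones down: G.

G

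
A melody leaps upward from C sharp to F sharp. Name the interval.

Counting letters C–D–E–F gives a fourth.
C#→F# = 5 semitones, exactly the perfect fourth.

perfect fourth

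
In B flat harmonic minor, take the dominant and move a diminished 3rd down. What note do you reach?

D#

The dominant of Bb harmonic minor is F.
A diminished third (2 semitones) below F lands on the letter D, giving D#.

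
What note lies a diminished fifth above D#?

D up a perfect fifth is A, so the target letter is A.
From D#, a diminished fifth is 6 semitones up: A.

A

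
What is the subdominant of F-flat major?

The Fb major scale runs Fb Gb Ab Bbb Cb Db Eb.
Degree 4 is Bbb.

Bbb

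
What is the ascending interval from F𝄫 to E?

doubly augmented seventh

The letter names run F→E, a span of 6 letter steps, so the interval is some kind of seventh.
Fbb to E is 13 semitones. A major seventh is 11, so 13 makes it doubly augmented.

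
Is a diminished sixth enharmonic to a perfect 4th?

A diminished sixth spans 7 semitones; a perfect fourth spans 5.
The spans differ, so they are not enharmonic equivalents.

No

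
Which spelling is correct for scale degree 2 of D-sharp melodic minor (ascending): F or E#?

Each scale degree takes a distinct letter name. Degree 2 of a scale on D must use the letter E.
E# and F are enharmonically the same pitch, but only E# uses the letter E, so it is the correct spelling here.

E#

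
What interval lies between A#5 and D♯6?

perfect fourth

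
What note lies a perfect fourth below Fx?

C##

F down a perfect fourth is C, so the target letter is C.
From F##, a perfect fourth is 5 semitones down: C##.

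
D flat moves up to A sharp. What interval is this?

Counting letters D–E–F–G–A gives a fifth.
Db→A# = 9 semitones, 2 wider than the perfect fifth (7), so doubly augmented.

doubly augmented fifth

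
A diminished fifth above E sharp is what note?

A fifth above E lands on the letter B.
A diminished fifth spans 6 semitones, so E# moves to pitch class 11. On the letter B that is B.

B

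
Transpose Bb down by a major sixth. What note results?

B down a major sixth is D, so the target letter is D.
From Bb, a major sixth is 9 semitones down: Db.

Db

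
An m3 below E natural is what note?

C#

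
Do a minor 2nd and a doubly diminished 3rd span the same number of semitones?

Yes

A minor second spans 1 semitone; a doubly diminished third spans 1.
They are enharmonically equivalent.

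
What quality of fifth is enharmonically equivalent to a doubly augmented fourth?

A doubly augmented fourth spans 7 semitones.
A fifth spanning 7 semitones is perfect (the perfect fifth is 7).

perfect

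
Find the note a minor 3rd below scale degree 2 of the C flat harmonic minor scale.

Scale degree 2 of Cb harmonic minor is Db.
A minor third (3 semitones) below Db lands on the letter B, giving Bb.

Bb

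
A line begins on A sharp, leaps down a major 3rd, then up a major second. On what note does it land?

G#

A major third down from A# is F# (letter F, 4 semitones down).
A major second up from F# is G# (letter G, 2 semitones up).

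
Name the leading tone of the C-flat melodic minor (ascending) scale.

Bb

Degree 7 takes the letter 6 steps above C, which is B.
In melodic minor (ascending), degree 7 sits 11 semitones above the tonic. Cb + 11 semitones is pitch class 10, spelled on B as Bb.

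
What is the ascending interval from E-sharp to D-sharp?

Counting letters E–F–G–A–B–C–D gives a seventh.
E#→D# = 10 semitones, 1 narrower than the major seventh (11), so minor.

minor seventh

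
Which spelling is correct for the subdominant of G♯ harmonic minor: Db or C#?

Each scale degree takes a distinct letter name. Degree 4 of a scale on G must use the letter C.
C# and Db are enharmonically the same pitch, but only C# uses the letter C, so it is the correct spelling here.

C#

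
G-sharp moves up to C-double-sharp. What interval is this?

augmented fourth

Counting letters G–A–B–C gives a fourth.
G#→C## = 6 semitones, 1 wider than the perfect fourth (5), so augmented.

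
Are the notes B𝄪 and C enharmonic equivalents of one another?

Two spellings are enharmonically equivalent only if they share a pitch class.
Here B## → 1, C → 0; 0 ≠ 1, so they are not.

No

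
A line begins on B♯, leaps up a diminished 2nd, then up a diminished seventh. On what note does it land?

Bbb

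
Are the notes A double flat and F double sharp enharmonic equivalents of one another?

Yes

Abb is pitch class 7; F## is pitch class 7.
All spellings map to pitch class 7, so they are enharmonically equivalent.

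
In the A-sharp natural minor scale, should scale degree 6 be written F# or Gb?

F#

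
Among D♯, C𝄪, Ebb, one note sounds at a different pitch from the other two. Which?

In 12-tone equal temperament, enharmonic equivalents share a pitch class. D# is pitch class 3; C## is pitch class 2; Ebb is pitch class 2.
C## and Ebb share pitch class 2, while D# is pitch class 3.

D#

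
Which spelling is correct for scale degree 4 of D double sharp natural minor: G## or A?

G##

Each scale degree takes a distinct letter name. Degree 4 of a scale on D must use the letter G.
G## and A are enharmonically the same pitch, but only G## uses the letter G, so it is the correct spelling here.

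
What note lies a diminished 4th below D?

A#

D down a perfect fourth is A, so the target letter is A.
From D, a diminished fourth is 4 semitones down: A#.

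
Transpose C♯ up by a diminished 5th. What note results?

G

A fifth above C lands on the letter G.
A diminished fifth spans 6 semitones, so C# moves to pitch class 7. On the letter G that is G.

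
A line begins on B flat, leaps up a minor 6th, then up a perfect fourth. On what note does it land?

Cb

A minor sixth up from Bb is Gb (letter G, 8 semitones up).
A perfect fourth up from Gb is Cb (letter C, 5 semitones up).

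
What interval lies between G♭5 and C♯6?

doubly augmented fourth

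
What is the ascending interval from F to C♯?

Counting letters F–G–A–B–C gives a fifth.
F→C# = 8 semitones, 1 wider than the perfect fifth (7), so augmented.

augmented fifth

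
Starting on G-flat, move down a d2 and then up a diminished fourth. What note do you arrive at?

Bb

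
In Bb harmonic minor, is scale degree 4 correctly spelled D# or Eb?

Eb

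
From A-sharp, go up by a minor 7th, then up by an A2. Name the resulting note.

A##

A minor seventh up from A# is G# (letter G, 10 semitones up).
An augmented second up from G# is A## (letter A, 3 semitones up).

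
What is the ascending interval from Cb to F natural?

Counting letters C–D–E–F gives a fourth.
Cb→F = 6 semitones, 1 wider than the perfect fourth (5), so augmented.

augmented fourth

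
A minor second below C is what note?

B

C down a major second is Bb, so the target letter is B.
From C, a minor second is 1 semitone down: B.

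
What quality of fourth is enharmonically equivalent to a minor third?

doubly diminished

A minor third spans 3 semitones.
A fourth spanning 3 semitones is doubly diminished (the perfect fourth is 5).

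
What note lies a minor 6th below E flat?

G

E down a major sixth is G, so the target letter is G.
From Eb, a minor sixth is 8 semitones down: G.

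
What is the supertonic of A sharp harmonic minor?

B#

Degree 2 takes the letter 1 step above A, which is B.
In harmonic minor, degree 2 sits 2 semitones above the tonic. A# + 2 semitones is pitch class 0, spelled on B as B#.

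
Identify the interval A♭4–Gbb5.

Counting letters A–B–C–D–E–F–G gives a seventh.
Ab→Gbb = 9 semitones, 2 narrower than the major seventh (11), so diminished.

diminished seventh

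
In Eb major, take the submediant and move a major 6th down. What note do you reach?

The submediant of Eb major is C.
A major sixth (9 semitones) below C lands on the letter E, giving Eb.

Eb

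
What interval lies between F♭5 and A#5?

Counting letters F–G–A gives a third.
Fb→A# = 6 semitones, 2 wider than the major third (4), so doubly augmented.

doubly augmented third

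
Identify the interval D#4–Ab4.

doubly diminished fifth

Counting letters D–E–F–G–A gives a fifth.
D#→Ab = 5 semitones, 2 narrower than the perfect fifth (7), so doubly diminished.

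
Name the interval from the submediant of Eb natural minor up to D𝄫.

minor second

The submediant of Eb natural minor is Cb.
Cb up to Dbb: letters C→D make it a second; 1 semitone makes it minor.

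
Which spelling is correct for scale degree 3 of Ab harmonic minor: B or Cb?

Cb

Each scale degree takes a distinct letter name. Degree 3 of a scale on A must use the letter C.
Cb and B are enharmonically the same pitch, but only Cb uses the letter C, so it is the correct spelling here.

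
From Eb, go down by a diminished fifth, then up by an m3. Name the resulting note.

A diminished fifth down from Eb is A (letter A, 6 semitones down).
A minor third up from A is C (letter C, 3 semitones up).

C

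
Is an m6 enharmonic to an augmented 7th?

No

A minor sixth spans 8 semitones; an augmented seventh spans 12.
The spans differ, so they are not enharmonic equivalents.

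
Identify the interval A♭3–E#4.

The letter names run A→E, a span of 4 letter steps, so the interval is some kind of fifth.
Ab to E# is 9 semitones. A perfect fifth is 7, so 9 makes it doubly augmented.

doubly augmented fifth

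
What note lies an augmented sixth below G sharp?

Bb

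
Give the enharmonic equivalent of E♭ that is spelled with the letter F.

Fbb

Plain F sits 2 semitones above Eb, so on the letter F the same pitch needs a double flat: Fbb.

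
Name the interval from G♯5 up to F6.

diminished seventh

Counting letters G–A–B–C–D–E–F gives a seventh.
G#→F = 9 semitones, 2 narrower than the major seventh (11), so diminished.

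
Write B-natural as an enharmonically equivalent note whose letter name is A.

B is pitch class 11. The letter A alone is pitch class 9.
To reach pitch class 11 from A requires an offset of +2 semitones, i.e. double sharp: A##.

A##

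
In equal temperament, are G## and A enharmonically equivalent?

G## = pitch class 9 and A = pitch class 9 — the same pitch class, so they are enharmonic equivalents.

Yes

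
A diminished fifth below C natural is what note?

A fifth below C lands on the letter F.
A diminished fifth spans 6 semitones, so C moves to pitch class 6. On the letter F that is F#.

F#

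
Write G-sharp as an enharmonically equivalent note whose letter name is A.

Ab

G# is pitch class 8. The letter A alone is pitch class 9.
To reach pitch class 8 from A requires an offset of -1 semitone, i.e. flat: Ab.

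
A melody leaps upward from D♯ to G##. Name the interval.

augmented fourth

Counting letters D–E–F–G gives a fourth.
D#→G## = 6 semitones, 1 wider than the perfect fourth (5), so augmented.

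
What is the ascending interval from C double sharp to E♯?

minor third

The letter names run C→E, a span of 2 letter steps, so the interval is some kind of third.
C## to E# is 3 semitones. A major third is 4, so 3 makes it minor.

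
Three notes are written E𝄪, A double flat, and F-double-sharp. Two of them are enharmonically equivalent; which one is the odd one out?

In 12-tone equal temperament, enharmonic equivalents share a pitch class. E## is pitch class 6; Abb is pitch class 7; F## is pitch class 7.
Abb and F## share pitch class 7, while E## is pitch class 6.

E##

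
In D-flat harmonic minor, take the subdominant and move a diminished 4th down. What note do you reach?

D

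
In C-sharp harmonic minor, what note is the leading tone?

Degree 7 takes the letter 6 steps above C, which is B.
In harmonic minor, degree 7 sits 11 semitones above the tonic. C# + 11 semitones is pitch class 0, spelled on B as B#.

B#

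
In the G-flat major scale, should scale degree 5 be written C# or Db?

Db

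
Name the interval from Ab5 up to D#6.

Counting letters A–B–C–D gives a fourth.
Ab→D# = 7 semitones, 2 wider than the perfect fourth (5), so doubly augmented.

doubly augmented fourth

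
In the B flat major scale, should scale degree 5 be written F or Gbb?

Each scale degree takes a distinct letter name. Degree 5 of a scale on B must use the letter F.
F and Gbb are enharmonically the same pitch, but only F uses the letter F, so it is the correct spelling here.

F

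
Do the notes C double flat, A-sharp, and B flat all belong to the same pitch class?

Yes

Cbb = pitch class 10 and A# = pitch class 10 and Bb = pitch class 10 — the same pitch class, so they are enharmonic equivalents.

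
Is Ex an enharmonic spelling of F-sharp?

E## is pitch class 6; F# is pitch class 6.
All spellings map to pitch class 6, so they are enharmonically equivalent.

Yes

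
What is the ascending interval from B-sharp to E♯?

perfect fourth

Counting letters B–C–D–E gives a fourth.
B#→E# = 5 semitones, exactly the perfect fourth.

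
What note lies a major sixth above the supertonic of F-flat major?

Eb

The supertonic of Fb major is Gb.
A major sixth (9 semitones) above Gb lands on the letter E, giving Eb.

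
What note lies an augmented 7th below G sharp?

G down a major seventh is Ab, so the target letter is A.
From G#, an augmented seventh is 12 semitones down: Ab.

Ab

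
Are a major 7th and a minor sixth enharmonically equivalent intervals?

No

A major seventh spans 11 semitones; a minor sixth spans 8.
The spans differ, so they are not enharmonic equivalents.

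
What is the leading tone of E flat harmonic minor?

D

Degree 7 takes the letter 6 steps above E, which is D.
In harmonic minor, degree 7 sits 11 semitones above the tonic. Eb + 11 semitones is pitch class 2, spelled on D as D.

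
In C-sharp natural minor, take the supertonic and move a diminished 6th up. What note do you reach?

The supertonic of C# natural minor is D#.
A diminished sixth (7 semitones) above D# lands on the letter B, giving Bb.

Bb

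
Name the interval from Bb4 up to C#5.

The letter names run B→C, a span of 1 letter step, so the interval is some kind of second.
Bb to C# is 3 semitones. A major second is 2, so 3 makes it augmented.

augmented second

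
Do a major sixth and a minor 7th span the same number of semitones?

A major sixth spans 9 semitones; a minor seventh spans 10.
The spans differ, so they are not enharmonic equivalents.

No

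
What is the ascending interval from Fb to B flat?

augmented fourth

The letter names run F→B, a span of 3 letter steps, so the interval is some kind of fourth.
Fb to Bb is 6 semitones. A perfect fourth is 5, so 6 makes it augmented.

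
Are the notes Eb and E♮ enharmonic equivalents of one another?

No

Two spellings are enharmonically equivalent only if they share a pitch class.
Here Eb → 3, E → 4; 3 ≠ 4, so they are not.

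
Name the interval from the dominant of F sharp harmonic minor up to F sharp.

perfect fourth

The dominant of F# harmonic minor is C#.
C# up to F#: letters C→F make it a fourth; 5 semitones makes it perfect.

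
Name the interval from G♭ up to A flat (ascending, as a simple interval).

Counting letters G–A gives a second.
Gb→Ab = 2 semitones, exactly the major second.

major second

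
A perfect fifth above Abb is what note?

Ebb

A fifth above A lands on the letter E.
A perfect fifth spans 7 semitones, so Abb moves to pitch class 2. On the letter E that is Ebb.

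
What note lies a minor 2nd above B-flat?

Cb

A second above B lands on the letter C.
A minor second spans 1 semitone, so Bb moves to pitch class 11. On the letter C that is Cb.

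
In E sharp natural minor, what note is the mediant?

G#

The E# natural minor scale runs E# F## G# A# B# C# D#.
Degree 3 is G#.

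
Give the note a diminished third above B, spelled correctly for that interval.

Db

A third above B lands on the letter D.
A diminished third spans 2 semitones, so B moves to pitch class 1. On the letter D that is Db.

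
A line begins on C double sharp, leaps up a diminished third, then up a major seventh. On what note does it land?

A diminished third up from C## is E (letter E, 2 semitones up).
A major seventh up from E is D# (letter D, 11 semitones up).

D#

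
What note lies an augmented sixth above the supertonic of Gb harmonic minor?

F#

The supertonic of Gb harmonic minor is Ab.
An augmented sixth (10 semitones) above Ab lands on the letter F, giving F#.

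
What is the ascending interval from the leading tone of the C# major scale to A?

The leading tone of C# major is B#.
B# up to A: letters B→A make it a seventh; 9 semitones makes it diminished.

diminished seventh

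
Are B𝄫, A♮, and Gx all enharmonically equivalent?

Yes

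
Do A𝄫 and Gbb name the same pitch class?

No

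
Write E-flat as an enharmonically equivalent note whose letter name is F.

Fbb

Plain F sits 2 semitones above Eb, so on the letter F the same pitch needs a double flat: Fbb.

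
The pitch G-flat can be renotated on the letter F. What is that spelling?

F#

Plain F sits 1 semitone below Gb, so on the letter F the same pitch needs a sharp: F#.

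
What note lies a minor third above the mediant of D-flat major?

Ab

The mediant of Db major is F.
A minor third (3 semitones) above F lands on the letter A, giving Ab.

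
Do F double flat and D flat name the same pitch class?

Two spellings are enharmonically equivalent only if they share a pitch class.
Here Fbb → 3, Db → 1; 1 ≠ 3, so they are not.

No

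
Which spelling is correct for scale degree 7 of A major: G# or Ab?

Each scale degree takes a distinct letter name. Degree 7 of a scale on A must use the letter G.
G# and Ab are enharmonically the same pitch, but only G# uses the letter G, so it is the correct spelling here.

G#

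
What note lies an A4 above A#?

A up a perfect fourth is D, so the target letter is D.
From A#, an augmented fourth is 6 semitones up: D##.

D##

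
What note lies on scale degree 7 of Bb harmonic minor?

A

The Bb harmonic minor scale runs Bb C Db Eb F Gb A.
Degree 7 is A.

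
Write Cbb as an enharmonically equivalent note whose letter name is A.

A#

Plain A sits 1 semitone below Cbb, so on the letter A the same pitch needs a sharp: A#.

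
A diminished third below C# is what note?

A third below C lands on the letter A.
A diminished third spans 2 semitones, so C# moves to pitch class 11. On the letter A that is A##.

A##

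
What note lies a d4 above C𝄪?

F#

C up a perfect fourth is F, so the target letter is F.
From C##, a diminished fourth is 4 semitones up: F#.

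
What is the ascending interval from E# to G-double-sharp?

major third

The letter names run E→G, a span of 2 letter steps, so the interval is some kind of third.
E# to G## is 4 semitones. A major third is 4, so 4 makes it major.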